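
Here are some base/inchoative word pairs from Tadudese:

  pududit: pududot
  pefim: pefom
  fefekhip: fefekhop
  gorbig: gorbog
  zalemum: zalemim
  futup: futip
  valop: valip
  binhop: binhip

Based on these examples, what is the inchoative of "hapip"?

hapop

pefim and zalemum both end in -m yet inflect differently (pefom, zalemim), so the final letter is not what conditions the rule; the last vowel is.
"hapip" has last vowel 'i'. The stems whose last vowel is 'i' (pududit → pududot, pefim → pefom, fefekhip → fefekhop) change the last vowel to 'o'.
So hapip → hapop.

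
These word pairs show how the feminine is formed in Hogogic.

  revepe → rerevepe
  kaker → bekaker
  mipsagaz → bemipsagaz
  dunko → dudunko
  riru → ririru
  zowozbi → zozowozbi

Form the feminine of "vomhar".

bevomhar

revepe and kaker both have last vowel 'e' yet inflect differently (rerevepe, bekaker), so the last vowel is not what conditions the rule; whether the stem ends in a vowel or a consonant is.
"vomhar" ends in a consonant. The stems ending in a consonant (mipsagaz → bemipsagaz, kaker → bekaker) add the prefix be-.
The other pattern: stems ending in a vowel repeat the first consonant+vowel as a prefix.
So vomhar → bevomhar.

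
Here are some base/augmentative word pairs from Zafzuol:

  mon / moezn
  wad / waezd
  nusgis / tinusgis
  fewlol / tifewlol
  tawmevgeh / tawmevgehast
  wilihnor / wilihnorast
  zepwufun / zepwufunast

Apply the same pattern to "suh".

suezh

mon and zepwufun both end in -n yet inflect differently (moezn, zepwufunast), so the final letter is not what conditions the rule; the number of vowels is.
"suh" has 1 vowel. The stems with 1 vowel (mon → moezn, wad → waezd) insert -ez- after the first vowel.
The other patterns: stems with 2 vowels add the prefix ti-; stems with 3 vowels add -ast.
So suh → suezh.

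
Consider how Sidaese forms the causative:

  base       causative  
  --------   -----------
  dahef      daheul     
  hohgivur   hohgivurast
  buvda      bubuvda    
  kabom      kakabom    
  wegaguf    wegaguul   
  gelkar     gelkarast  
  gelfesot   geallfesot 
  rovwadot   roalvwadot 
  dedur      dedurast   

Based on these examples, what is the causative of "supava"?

susupava

wegaguf and hohgivur both have last vowel 'u' yet inflect differently (wegaguul, hohgivurast), so the last vowel is not what conditions the rule; the final letter is.
"supava" ends in -a. The one such stem in the data (buvda → bubuvda) repeats the first consonant+vowel as a prefix (as does kabom), so the same rule applies.
The other patterns: stems ending in -f drop the final letter and add -ul; stems ending in -t insert -al- after the first vowel; stems ending in -r add -ast.
So supava → susupava.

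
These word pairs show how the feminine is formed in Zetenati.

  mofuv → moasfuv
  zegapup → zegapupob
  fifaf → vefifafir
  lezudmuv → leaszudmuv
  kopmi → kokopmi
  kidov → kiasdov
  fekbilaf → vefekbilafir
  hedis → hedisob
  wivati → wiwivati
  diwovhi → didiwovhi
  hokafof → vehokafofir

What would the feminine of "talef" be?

hokafof and kidov both have last vowel 'o' yet inflect differently (vehokafofir, kiasdov), so the last vowel is not what conditions the rule; the final letter is.
"talef" ends in -f. The stems ending in -f (fekbilaf → vefekbilafir, hokafof → vehokafofir, fifaf → vefifafir) add ve- … -ir around the stem.
The other patterns: stems ending in -v insert -as- after the first vowel; stems ending in -i repeat the first consonant+vowel as a prefix; stems ending in -p or -s add -ob.
So talef → vetalefir.

vetalefir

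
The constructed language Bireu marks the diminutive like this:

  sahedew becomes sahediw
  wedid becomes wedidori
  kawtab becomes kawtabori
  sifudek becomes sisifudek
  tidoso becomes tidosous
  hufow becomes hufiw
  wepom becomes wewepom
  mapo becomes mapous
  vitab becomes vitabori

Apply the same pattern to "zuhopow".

zuhopiw

hufow and tidoso both have last vowel 'o' yet inflect differently (hufiw, tidosous), so the last vowel is not what conditions the rule; the final letter is.
"zuhopow" ends in -w. The stems ending in -w (sahedew → sahediw, hufow → hufiw) change the last vowel to 'i'.
So zuhopow → zuhopiw.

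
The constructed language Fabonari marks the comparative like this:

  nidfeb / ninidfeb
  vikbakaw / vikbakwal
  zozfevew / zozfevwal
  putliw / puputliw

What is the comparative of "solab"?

sosolab

putliw and zozfevew both end in -w yet inflect differently (puputliw, zozfevwal), so the final letter is not what conditions the rule; the number of vowels is.
"solab" has 2 vowels. The stems with 2 vowels (putliw → puputliw, nidfeb → ninidfeb) repeat the first consonant+vowel as a prefix.
The other pattern: stems with 3 vowels delete the last vowel and add -al.
So solab → sosolab.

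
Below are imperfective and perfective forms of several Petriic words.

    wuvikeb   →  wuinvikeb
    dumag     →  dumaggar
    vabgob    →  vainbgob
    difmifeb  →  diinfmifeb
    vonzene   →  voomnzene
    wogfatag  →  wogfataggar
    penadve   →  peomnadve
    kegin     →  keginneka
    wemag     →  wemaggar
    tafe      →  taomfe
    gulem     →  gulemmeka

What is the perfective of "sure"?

vonzene and difmifeb both have last vowel 'e' yet inflect differently (voomnzene, diinfmifeb), so the last vowel is not what conditions the rule; the final letter is.
"sure" ends in -e. The stems ending in -e (vonzene → voomnzene, penadve → peomnadve, tafe → taomfe) insert -om- after the first vowel.
The other patterns: stems ending in -g double the final consonant and add -ar; stems ending in -b insert -in- after the first vowel; stems ending in -m or -n double the final consonant and add -eka.
So sure → suomre.

suomre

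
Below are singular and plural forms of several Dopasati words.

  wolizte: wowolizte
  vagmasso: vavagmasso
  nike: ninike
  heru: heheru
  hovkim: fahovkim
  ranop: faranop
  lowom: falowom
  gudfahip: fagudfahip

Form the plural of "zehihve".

vagmasso and ranop both have last vowel 'o' yet inflect differently (vavagmasso, faranop), so the last vowel is not what conditions the rule; whether the stem ends in a vowel or a consonant is.
"zehihve" ends in a vowel. The stems ending in a vowel (wolizte → wowolizte, vagmasso → vavagmasso, nike → ninike) repeat the first consonant+vowel as a prefix.
So zehihve → zezehihve.

zezehihve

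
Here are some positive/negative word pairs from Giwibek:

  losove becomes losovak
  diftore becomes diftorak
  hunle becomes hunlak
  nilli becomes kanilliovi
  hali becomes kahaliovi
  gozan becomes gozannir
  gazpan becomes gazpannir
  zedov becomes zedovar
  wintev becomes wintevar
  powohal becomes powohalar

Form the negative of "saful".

safular

losove and wintev both have last vowel 'e' yet inflect differently (losovak, wintevar), so the last vowel is not what conditions the rule; the final letter is.
"saful" ends in -l. The one such stem in the data (powohal → powohalar) adds -ar, so the same rule applies.
The other patterns: stems ending in -e drop the final letter and add -ak; stems ending in -i add ka- … -ovi around the stem; stems ending in -n double the final consonant and add -ir.
So saful → safular.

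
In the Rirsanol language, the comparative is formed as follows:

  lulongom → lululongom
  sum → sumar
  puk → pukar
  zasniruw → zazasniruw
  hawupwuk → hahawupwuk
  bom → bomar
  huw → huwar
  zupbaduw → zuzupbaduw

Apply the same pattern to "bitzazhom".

lulongom and sum both end in -m yet inflect differently (lululongom, sumar), so the final letter is not what conditions the rule; the number of vowels is.
"bitzazhom" has 3 vowels. The stems with 3 vowels (lulongom → lululongom, hawupwuk → hahawupwuk, zasniruw → zazasniruw) repeat the first consonant+vowel as a prefix.
The other pattern: stems with 1 vowel add -ar.
So bitzazhom → bibitzazhom.

bibitzazhom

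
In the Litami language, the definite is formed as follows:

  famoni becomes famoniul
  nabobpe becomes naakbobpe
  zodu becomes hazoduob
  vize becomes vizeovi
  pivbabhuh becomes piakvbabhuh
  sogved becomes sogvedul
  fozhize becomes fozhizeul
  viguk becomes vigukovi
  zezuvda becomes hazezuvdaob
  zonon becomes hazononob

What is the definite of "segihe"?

vize and fozhize both end in -e yet inflect differently (vizeovi, fozhizeul), so the final letter is not what conditions the rule; the first letter is.
"segihe" begins with s-. The one such stem in the data (sogved → sogvedul) adds -ul, so the same rule applies.
The other patterns: stems beginning with v- add -ovi; stems beginning with z- add ha- … -ob around the stem; stems beginning with n- or p- insert -ak- after the first vowel.
So segihe → segiheul.

segiheul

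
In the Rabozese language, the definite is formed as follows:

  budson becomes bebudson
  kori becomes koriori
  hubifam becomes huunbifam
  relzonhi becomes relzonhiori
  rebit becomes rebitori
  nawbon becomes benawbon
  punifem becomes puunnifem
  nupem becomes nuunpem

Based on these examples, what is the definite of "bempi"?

nupem and nawbon both begin with n- yet inflect differently (nuunpem, benawbon), so the first letter is not what conditions the rule; the final letter is.
"bempi" ends in -i. The stems ending in -i (kori → koriori, relzonhi → relzonhiori) add -ori.
The other patterns: stems ending in -m insert -un- after the first vowel; stems ending in -n add the prefix be-.
So bempi → bempiori.

bempiori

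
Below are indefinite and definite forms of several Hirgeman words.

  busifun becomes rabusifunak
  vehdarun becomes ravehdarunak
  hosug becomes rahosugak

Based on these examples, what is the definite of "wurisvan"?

rawurisvanak

Every pair shown (busifun → rabusifunak, vehdarun → ravehdarunak, hosug → rahosugak) follows the same rule: add ra- … -ak around the stem.
So wurisvan → rawurisvanak.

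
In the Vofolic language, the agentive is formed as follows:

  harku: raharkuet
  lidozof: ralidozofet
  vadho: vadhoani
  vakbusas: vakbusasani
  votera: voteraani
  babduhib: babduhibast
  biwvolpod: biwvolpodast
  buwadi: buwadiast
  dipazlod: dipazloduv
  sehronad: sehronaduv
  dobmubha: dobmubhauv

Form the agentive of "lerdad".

ralerdadet

biwvolpod and dipazlod both end in -d yet inflect differently (biwvolpodast, dipazloduv), so the final letter is not what conditions the rule; the first letter is.
"lerdad" begins with l-. The one such stem in the data (lidozof → ralidozofet) adds ra- … -et around the stem, so the same rule applies.
The other patterns: stems beginning with v- add -ani; stems beginning with b- add -ast; stems beginning with d- or s- add -uv.
So lerdad → ralerdadet.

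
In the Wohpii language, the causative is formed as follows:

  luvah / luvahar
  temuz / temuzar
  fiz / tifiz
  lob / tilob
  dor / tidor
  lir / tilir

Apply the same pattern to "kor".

temuz and fiz both end in -z yet inflect differently (temuzar, tifiz), so the final letter is not what conditions the rule; the number of vowels is.
"kor" has 1 vowel. The stems with 1 vowel (fiz → tifiz, lob → tilob, dor → tidor) add the prefix ti-.
So kor → tikor.

tikor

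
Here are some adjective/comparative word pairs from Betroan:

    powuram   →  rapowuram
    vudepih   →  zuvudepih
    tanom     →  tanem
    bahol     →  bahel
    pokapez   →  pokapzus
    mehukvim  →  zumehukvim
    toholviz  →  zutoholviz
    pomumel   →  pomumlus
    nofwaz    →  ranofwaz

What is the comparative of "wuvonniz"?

zuwuvonniz

bahol and pomumel both end in -l yet inflect differently (bahel, pomumlus), so the final letter is not what conditions the rule; the last vowel is.
"wuvonniz" has last vowel 'i'. The stems whose last vowel is 'i' (toholviz → zutoholviz, vudepih → zuvudepih, mehukvim → zumehukvim) add the prefix zu-.
The other patterns: stems whose last vowel is 'o' change the last vowel to 'e'; stems whose last vowel is 'e' delete the last vowel and add -us; stems whose last vowel is 'a' add the prefix ra-.
So wuvonniz → zuwuvonniz.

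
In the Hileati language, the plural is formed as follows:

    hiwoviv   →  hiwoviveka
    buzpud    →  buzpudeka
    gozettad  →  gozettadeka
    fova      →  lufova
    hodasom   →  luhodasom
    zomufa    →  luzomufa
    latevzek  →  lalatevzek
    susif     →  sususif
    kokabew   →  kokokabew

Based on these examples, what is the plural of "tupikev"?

gozettad and fova both have last vowel 'a' yet inflect differently (gozettadeka, lufova), so the last vowel is not what conditions the rule; the final letter is.
"tupikev" ends in -v. The one such stem in the data (hiwoviv → hiwoviveka) adds -eka, so the same rule applies.
So tupikev → tupikeveka.

tupikeveka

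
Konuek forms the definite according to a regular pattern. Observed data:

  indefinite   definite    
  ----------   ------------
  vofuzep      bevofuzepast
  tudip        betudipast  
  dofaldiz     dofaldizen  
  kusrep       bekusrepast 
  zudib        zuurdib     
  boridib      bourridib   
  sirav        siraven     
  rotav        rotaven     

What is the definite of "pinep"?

bepinepast

"pinep" ends in -p. The stems ending in -p (kusrep → bekusrepast, vofuzep → bevofuzepast, tudip → betudipast) add be- … -ast around the stem.
The other patterns: stems ending in -b insert -ur- after the first vowel; stems ending in -v or -z add -en.
So pinep → bepinepast.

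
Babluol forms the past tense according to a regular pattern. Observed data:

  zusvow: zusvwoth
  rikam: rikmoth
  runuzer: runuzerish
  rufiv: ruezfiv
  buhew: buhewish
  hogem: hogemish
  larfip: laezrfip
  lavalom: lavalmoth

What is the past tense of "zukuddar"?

zukuddroth

"zukuddar" has last vowel 'a'. The one such stem in the data (rikam → rikmoth) deletes the last vowel and adds -oth (as do lavalom, zusvow), so the same rule applies.
The other patterns: stems whose last vowel is 'e' add -ish; stems whose last vowel is 'i' insert -ez- after the first vowel.
So zukuddar → zukuddroth.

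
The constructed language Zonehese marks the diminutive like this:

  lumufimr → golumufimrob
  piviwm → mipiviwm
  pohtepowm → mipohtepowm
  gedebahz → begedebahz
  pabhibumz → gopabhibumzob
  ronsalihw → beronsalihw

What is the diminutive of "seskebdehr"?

gedebahz and pabhibumz both end in -z yet inflect differently (begedebahz, gopabhibumzob), so the final letter is not what conditions the rule; the second-to-last letter is.
"seskebdehr" has second-to-last letter 'h'. The stems whose second-to-last letter is 'h' (gedebahz → begedebahz, ronsalihw → beronsalihw) add the prefix be-.
So seskebdehr → beseskebdehr.

beseskebdehr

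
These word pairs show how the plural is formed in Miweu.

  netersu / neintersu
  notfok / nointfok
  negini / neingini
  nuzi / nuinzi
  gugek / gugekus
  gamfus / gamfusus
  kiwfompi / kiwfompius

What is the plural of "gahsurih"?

notfok and gugek both end in -k yet inflect differently (nointfok, gugekus), so the final letter is not what conditions the rule; the first letter is.
"gahsurih" begins with g-. The stems beginning with g- (gugek → gugekus, gamfus → gamfusus) add -us.
So gahsurih → gahsurihus.

gahsurihus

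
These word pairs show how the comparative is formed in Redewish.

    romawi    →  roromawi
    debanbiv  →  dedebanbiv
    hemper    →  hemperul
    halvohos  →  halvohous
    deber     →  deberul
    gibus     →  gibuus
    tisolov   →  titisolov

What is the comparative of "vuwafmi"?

vuvuwafmi

halvohos and tisolov both have last vowel 'o' yet inflect differently (halvohous, titisolov), so the last vowel is not what conditions the rule; the final letter is.
"vuwafmi" ends in -i. The one such stem in the data (romawi → roromawi) repeats the first consonant+vowel as a prefix (as do debanbiv, tisolov), so the same rule applies.
The other patterns: stems ending in -s drop the final letter and add -us; stems ending in -r add -ul.
So vuwafmi → vuvuwafmi.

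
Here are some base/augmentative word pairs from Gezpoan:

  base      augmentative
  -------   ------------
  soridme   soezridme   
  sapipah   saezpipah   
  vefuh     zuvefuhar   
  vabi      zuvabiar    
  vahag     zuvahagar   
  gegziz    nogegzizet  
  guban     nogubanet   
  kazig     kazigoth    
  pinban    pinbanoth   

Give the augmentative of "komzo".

komzooth

sapipah and vefuh both end in -h yet inflect differently (saezpipah, zuvefuhar), so the final letter is not what conditions the rule; the first letter is.
"komzo" begins with k-. The one such stem in the data (kazig → kazigoth) adds -oth, so the same rule applies.
So komzo → komzooth.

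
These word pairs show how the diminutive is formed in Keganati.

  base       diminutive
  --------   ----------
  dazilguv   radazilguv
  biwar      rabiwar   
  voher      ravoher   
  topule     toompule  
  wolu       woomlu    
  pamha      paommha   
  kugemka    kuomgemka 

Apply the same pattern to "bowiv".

rabowiv

voher and topule both have last vowel 'e' yet inflect differently (ravoher, toompule), so the last vowel is not what conditions the rule; whether the stem ends in a vowel or a consonant is.
"bowiv" ends in a consonant. The stems ending in a consonant (dazilguv → radazilguv, biwar → rabiwar, voher → ravoher) add the prefix ra-.
So bowiv → rabowiv.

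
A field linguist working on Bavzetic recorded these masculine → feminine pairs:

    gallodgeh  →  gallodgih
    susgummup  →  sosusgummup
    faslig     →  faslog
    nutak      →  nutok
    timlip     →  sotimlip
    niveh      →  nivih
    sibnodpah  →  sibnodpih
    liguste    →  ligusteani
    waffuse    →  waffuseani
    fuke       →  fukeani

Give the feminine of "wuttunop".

gallodgeh and fuke both have last vowel 'e' yet inflect differently (gallodgih, fukeani), so the last vowel is not what conditions the rule; the final letter is.
"wuttunop" ends in -p. The stems ending in -p (susgummup → sosusgummup, timlip → sotimlip) add the prefix so-.
So wuttunop → sowuttunop.

sowuttunop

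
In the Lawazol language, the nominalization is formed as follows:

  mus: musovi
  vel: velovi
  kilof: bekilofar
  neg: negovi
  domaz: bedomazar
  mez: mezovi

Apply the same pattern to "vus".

"vus" has 1 vowel. The stems with 1 vowel (neg → negovi, mus → musovi, mez → mezovi) add -ovi.
So vus → vusovi.

vusovi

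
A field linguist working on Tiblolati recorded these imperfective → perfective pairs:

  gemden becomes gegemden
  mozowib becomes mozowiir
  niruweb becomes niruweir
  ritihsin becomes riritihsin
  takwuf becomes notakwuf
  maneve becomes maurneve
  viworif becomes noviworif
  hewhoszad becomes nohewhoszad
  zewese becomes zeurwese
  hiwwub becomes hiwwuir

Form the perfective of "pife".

"pife" ends in -e. The stems ending in -e (maneve → maurneve, zewese → zeurwese) insert -ur- after the first vowel.
So pife → piurfe.

piurfe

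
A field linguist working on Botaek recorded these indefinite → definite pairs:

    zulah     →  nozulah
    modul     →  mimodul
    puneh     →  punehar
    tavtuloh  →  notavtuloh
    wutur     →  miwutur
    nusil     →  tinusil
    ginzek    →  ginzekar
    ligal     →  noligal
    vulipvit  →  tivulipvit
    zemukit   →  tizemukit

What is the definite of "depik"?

"depik" has last vowel 'i'. The stems whose last vowel is 'i' (zemukit → tizemukit, vulipvit → tivulipvit, nusil → tinusil) add the prefix ti-.
The other patterns: stems whose last vowel is 'u' add the prefix mi-; stems whose last vowel is 'a' or 'o' add the prefix no-; stems whose last vowel is 'e' add -ar.
So depik → tidepik.

tidepik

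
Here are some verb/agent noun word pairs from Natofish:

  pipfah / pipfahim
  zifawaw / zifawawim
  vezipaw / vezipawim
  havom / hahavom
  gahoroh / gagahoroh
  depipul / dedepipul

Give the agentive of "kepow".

kekepow

pipfah and gahoroh both end in -h yet inflect differently (pipfahim, gagahoroh), so the final letter is not what conditions the rule; the last vowel is.
"kepow" has last vowel 'o'. The stems whose last vowel is 'o' (havom → hahavom, gahoroh → gagahoroh) repeat the first consonant+vowel as a prefix.
So kepow → kekepow.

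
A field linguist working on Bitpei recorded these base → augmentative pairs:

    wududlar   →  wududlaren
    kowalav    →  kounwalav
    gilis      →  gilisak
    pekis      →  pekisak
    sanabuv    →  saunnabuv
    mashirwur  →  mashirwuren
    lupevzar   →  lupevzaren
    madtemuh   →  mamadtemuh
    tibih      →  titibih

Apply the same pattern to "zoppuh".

zozoppuh

mashirwur and madtemuh both have last vowel 'u' yet inflect differently (mashirwuren, mamadtemuh), so the last vowel is not what conditions the rule; the final letter is.
"zoppuh" ends in -h. The stems ending in -h (madtemuh → mamadtemuh, tibih → titibih) repeat the first consonant+vowel as a prefix.
The other patterns: stems ending in -r add -en; stems ending in -v insert -un- after the first vowel; stems ending in -s add -ak.
So zoppuh → zozoppuh.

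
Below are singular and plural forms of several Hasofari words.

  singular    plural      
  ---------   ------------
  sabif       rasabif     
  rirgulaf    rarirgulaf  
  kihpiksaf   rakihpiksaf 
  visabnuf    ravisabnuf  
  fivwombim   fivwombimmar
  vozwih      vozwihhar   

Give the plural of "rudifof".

sabif and fivwombim both have last vowel 'i' yet inflect differently (rasabif, fivwombimmar), so the last vowel is not what conditions the rule; the final letter is.
"rudifof" ends in -f. The stems ending in -f (sabif → rasabif, rirgulaf → rarirgulaf, kihpiksaf → rakihpiksaf) add the prefix ra-.
The other pattern: stems ending in -h or -m double the final consonant and add -ar.
So rudifof → rarudifof.

rarudifof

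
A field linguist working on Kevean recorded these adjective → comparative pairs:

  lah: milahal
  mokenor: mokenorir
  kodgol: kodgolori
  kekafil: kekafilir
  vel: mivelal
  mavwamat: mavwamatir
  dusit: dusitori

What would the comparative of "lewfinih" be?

lewfinihir

vel and kodgol both end in -l yet inflect differently (mivelal, kodgolori), so the final letter is not what conditions the rule; the number of vowels is.
"lewfinih" has 3 vowels. The stems with 3 vowels (mavwamat → mavwamatir, mokenor → mokenorir, kekafil → kekafilir) add -ir.
The other patterns: stems with 1 vowel add mi- … -al around the stem; stems with 2 vowels add -ori.
So lewfinih → lewfinihir.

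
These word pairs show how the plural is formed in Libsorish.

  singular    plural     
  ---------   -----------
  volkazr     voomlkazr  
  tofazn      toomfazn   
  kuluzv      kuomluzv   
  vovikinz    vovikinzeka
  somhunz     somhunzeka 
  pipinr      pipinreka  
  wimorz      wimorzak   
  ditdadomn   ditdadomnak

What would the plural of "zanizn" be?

zaomnizn

volkazr and pipinr both end in -r yet inflect differently (voomlkazr, pipinreka), so the final letter is not what conditions the rule; the second-to-last letter is.
"zanizn" has second-to-last letter 'z'. The stems whose second-to-last letter is 'z' (volkazr → voomlkazr, tofazn → toomfazn, kuluzv → kuomluzv) insert -om- after the first vowel.
The other patterns: stems whose second-to-last letter is 'n' add -eka; stems whose second-to-last letter is 'm' or 'r' add -ak.
So zanizn → zaomnizn.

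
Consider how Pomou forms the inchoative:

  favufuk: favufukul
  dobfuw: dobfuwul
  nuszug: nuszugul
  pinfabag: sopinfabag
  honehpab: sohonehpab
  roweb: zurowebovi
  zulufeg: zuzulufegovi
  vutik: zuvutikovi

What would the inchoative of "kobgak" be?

sokobgak

nuszug and pinfabag both end in -g yet inflect differently (nuszugul, sopinfabag), so the final letter is not what conditions the rule; the last vowel is.
"kobgak" has last vowel 'a'. The stems whose last vowel is 'a' (pinfabag → sopinfabag, honehpab → sohonehpab) add the prefix so-.
So kobgak → sokobgak.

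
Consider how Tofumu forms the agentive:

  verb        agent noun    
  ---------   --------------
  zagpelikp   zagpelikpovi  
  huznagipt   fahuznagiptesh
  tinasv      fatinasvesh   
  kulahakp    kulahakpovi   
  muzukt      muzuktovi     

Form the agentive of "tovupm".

"tovupm" has second-to-last letter 'p'. The one such stem in the data (huznagipt → fahuznagiptesh) adds fa- … -esh around the stem, so the same rule applies.
So tovupm → fatovupmesh.

fatovupmesh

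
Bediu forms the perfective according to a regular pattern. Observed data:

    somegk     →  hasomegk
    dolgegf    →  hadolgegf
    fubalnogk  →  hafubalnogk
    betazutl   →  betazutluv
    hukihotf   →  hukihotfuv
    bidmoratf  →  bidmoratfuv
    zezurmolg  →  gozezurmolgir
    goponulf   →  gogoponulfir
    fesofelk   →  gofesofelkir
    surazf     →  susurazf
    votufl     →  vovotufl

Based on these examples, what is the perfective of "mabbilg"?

gomabbilgir

dolgegf and hukihotf both end in -f yet inflect differently (hadolgegf, hukihotfuv), so the final letter is not what conditions the rule; the second-to-last letter is.
"mabbilg" has second-to-last letter 'l'. The stems whose second-to-last letter is 'l' (zezurmolg → gozezurmolgir, goponulf → gogoponulfir, fesofelk → gofesofelkir) add go- … -ir around the stem.
So mabbilg → gomabbilgir.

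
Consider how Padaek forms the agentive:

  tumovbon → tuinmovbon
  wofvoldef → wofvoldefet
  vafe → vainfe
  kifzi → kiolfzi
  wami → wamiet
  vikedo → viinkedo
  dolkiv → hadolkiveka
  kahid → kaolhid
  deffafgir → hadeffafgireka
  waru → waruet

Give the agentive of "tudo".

tuindo

kifzi and wami both end in -i yet inflect differently (kiolfzi, wamiet), so the final letter is not what conditions the rule; the first letter is.
"tudo" begins with t-. The one such stem in the data (tumovbon → tuinmovbon) inserts -in- after the first vowel (as do vikedo, vafe), so the same rule applies.
The other patterns: stems beginning with k- insert -ol- after the first vowel; stems beginning with d- add ha- … -eka around the stem; stems beginning with w- add -et.
So tudo → tuindo.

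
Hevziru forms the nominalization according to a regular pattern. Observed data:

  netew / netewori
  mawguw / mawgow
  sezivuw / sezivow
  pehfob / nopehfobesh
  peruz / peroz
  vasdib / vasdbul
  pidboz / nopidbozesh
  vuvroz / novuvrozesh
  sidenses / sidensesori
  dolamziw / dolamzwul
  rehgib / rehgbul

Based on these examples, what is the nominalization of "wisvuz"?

"wisvuz" has last vowel 'u'. The stems whose last vowel is 'u' (mawguw → mawgow, peruz → peroz, sezivuw → sezivow) change the last vowel to 'o'.
So wisvuz → wisvoz.

wisvoz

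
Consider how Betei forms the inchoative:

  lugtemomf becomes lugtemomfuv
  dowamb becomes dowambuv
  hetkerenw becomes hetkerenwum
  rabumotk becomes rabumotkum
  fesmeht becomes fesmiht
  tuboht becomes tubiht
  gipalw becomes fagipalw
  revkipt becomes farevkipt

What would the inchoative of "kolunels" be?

fakolunels

hetkerenw and gipalw both end in -w yet inflect differently (hetkerenwum, fagipalw), so the final letter is not what conditions the rule; the second-to-last letter is.
"kolunels" has second-to-last letter 'l'. The one such stem in the data (gipalw → fagipalw) adds the prefix fa-, so the same rule applies.
The other patterns: stems whose second-to-last letter is 'm' add -uv; stems whose second-to-last letter is 'n' or 't' add -um; stems whose second-to-last letter is 'h' change the last vowel to 'i'.
So kolunels → fakolunels.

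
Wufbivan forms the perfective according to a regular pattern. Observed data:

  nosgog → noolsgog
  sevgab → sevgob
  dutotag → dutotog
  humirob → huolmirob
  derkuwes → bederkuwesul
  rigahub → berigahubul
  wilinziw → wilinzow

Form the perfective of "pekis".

dutotag and nosgog both end in -g yet inflect differently (dutotog, noolsgog), so the final letter is not what conditions the rule; the last vowel is.
"pekis" has last vowel 'i'. The one such stem in the data (wilinziw → wilinzow) changes the last vowel to 'o' (as do dutotag, sevgab), so the same rule applies.
The other patterns: stems whose last vowel is 'o' insert -ol- after the first vowel; stems whose last vowel is 'e' or 'u' add be- … -ul around the stem.
So pekis → pekos.

pekos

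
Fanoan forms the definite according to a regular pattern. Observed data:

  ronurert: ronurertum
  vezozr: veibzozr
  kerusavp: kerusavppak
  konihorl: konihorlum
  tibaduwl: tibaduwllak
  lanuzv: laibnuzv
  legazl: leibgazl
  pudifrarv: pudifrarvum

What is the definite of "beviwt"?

"beviwt" has second-to-last letter 'w'. The one such stem in the data (tibaduwl → tibaduwllak) doubles the final consonant and adds -ak (as does kerusavp), so the same rule applies.
The other patterns: stems whose second-to-last letter is 'r' add -um; stems whose second-to-last letter is 'z' insert -ib- after the first vowel.
So beviwt → beviwttak.

beviwttak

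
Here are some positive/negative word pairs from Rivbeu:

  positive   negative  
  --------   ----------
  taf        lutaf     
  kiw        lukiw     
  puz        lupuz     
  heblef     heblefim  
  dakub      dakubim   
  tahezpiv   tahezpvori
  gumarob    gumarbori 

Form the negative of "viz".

taf and heblef both end in -f yet inflect differently (lutaf, heblefim), so the final letter is not what conditions the rule; the number of vowels is.
"viz" has 1 vowel. The stems with 1 vowel (taf → lutaf, kiw → lukiw, puz → lupuz) add the prefix lu-.
The other patterns: stems with 2 vowels add -im; stems with 3 vowels delete the last vowel and add -ori.
So viz → luviz.

luviz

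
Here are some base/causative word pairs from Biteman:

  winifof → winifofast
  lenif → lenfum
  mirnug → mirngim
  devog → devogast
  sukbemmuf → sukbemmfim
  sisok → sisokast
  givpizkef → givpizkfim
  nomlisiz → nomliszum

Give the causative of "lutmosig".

lutmosgum

mirnug and devog both end in -g yet inflect differently (mirngim, devogast), so the final letter is not what conditions the rule; the last vowel is.
"lutmosig" has last vowel 'i'. The stems whose last vowel is 'i' (lenif → lenfum, nomlisiz → nomliszum) delete the last vowel and add -um.
The other patterns: stems whose last vowel is 'e' or 'u' delete the last vowel and add -im; stems whose last vowel is 'o' add -ast.
So lutmosig → lutmosgum.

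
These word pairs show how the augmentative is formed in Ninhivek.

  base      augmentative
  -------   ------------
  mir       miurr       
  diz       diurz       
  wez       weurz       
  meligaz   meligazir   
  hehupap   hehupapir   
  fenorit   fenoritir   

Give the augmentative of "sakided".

sakidedir

"sakided" has 3 vowels. The stems with 3 vowels (meligaz → meligazir, hehupap → hehupapir, fenorit → fenoritir) add -ir.
The other pattern: stems with 1 vowel insert -ur- after the first vowel.
So sakided → sakidedir.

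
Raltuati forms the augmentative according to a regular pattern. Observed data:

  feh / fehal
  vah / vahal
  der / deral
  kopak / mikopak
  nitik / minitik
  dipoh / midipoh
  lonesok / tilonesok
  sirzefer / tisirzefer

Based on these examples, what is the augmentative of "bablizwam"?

tibablizwam

feh and dipoh both end in -h yet inflect differently (fehal, midipoh), so the final letter is not what conditions the rule; the number of vowels is.
"bablizwam" has 3 vowels. The stems with 3 vowels (lonesok → tilonesok, sirzefer → tisirzefer) add the prefix ti-.
So bablizwam → tibablizwam.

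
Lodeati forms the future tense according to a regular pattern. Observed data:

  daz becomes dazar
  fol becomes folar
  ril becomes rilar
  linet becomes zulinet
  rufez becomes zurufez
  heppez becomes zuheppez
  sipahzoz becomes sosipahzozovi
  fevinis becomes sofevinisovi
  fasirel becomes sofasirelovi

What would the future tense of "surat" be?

"surat" has 2 vowels. The stems with 2 vowels (linet → zulinet, rufez → zurufez, heppez → zuheppez) add the prefix zu-.
The other patterns: stems with 1 vowel add -ar; stems with 3 vowels add so- … -ovi around the stem.
So surat → zusurat.

zusurat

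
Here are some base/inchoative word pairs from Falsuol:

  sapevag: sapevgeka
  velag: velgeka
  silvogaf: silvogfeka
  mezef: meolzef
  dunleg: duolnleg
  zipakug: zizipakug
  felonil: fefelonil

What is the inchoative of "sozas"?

sozseka

"sozas" has last vowel 'a'. The stems whose last vowel is 'a' (sapevag → sapevgeka, velag → velgeka, silvogaf → silvogfeka) delete the last vowel and add -eka.
So sozas → sozseka.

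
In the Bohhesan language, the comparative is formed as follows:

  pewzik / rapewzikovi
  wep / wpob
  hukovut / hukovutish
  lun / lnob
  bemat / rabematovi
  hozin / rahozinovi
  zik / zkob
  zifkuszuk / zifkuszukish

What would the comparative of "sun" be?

zik and pewzik both end in -k yet inflect differently (zkob, rapewzikovi), so the final letter is not what conditions the rule; the number of vowels is.
"sun" has 1 vowel. The stems with 1 vowel (wep → wpob, zik → zkob, lun → lnob) delete the last vowel and add -ob.
The other patterns: stems with 2 vowels add ra- … -ovi around the stem; stems with 3 vowels add -ish.
So sun → snob.

snob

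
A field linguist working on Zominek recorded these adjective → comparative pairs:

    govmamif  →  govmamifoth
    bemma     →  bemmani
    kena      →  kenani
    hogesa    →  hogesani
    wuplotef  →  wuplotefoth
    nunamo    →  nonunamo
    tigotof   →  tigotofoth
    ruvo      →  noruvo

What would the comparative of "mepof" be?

"mepof" ends in -f. The stems ending in -f (govmamif → govmamifoth, wuplotef → wuplotefoth, tigotof → tigotofoth) add -oth.
So mepof → mepofoth.

mepofoth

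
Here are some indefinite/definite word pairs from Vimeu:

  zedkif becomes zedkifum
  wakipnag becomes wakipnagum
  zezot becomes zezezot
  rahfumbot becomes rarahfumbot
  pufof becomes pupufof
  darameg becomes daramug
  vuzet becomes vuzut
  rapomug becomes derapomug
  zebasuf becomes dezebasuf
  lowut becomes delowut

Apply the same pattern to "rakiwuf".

"rakiwuf" has last vowel 'u'. The stems whose last vowel is 'u' (rapomug → derapomug, zebasuf → dezebasuf, lowut → delowut) add the prefix de-.
The other patterns: stems whose last vowel is 'a' or 'i' add -um; stems whose last vowel is 'o' repeat the first consonant+vowel as a prefix; stems whose last vowel is 'e' change the last vowel to 'u'.
So rakiwuf → derakiwuf.

derakiwuf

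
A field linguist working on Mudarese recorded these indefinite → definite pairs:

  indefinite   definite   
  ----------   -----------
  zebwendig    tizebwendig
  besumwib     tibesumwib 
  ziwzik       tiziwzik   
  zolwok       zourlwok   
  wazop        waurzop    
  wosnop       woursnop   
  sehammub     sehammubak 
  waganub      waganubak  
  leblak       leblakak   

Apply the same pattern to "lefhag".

lefhagak

ziwzik and zolwok both end in -k yet inflect differently (tiziwzik, zourlwok), so the final letter is not what conditions the rule; the last vowel is.
"lefhag" has last vowel 'a'. The one such stem in the data (leblak → leblakak) adds -ak, so the same rule applies.
So lefhag → lefhagak.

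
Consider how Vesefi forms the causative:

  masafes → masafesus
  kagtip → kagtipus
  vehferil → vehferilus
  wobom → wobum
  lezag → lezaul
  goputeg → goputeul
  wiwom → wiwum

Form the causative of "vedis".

goputeg and masafes both have last vowel 'e' yet inflect differently (goputeul, masafesus), so the last vowel is not what conditions the rule; the final letter is.
"vedis" ends in -s. The one such stem in the data (masafes → masafesus) adds -us, so the same rule applies.
The other patterns: stems ending in -g drop the final letter and add -ul; stems ending in -m change the last vowel to 'u'.
So vedis → vedisus.

vedisus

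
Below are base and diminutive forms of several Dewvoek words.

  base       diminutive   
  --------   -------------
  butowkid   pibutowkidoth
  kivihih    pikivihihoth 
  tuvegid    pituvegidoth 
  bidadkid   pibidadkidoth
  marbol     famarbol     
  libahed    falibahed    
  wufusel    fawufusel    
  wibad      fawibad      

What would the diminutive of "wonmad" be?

butowkid and libahed both end in -d yet inflect differently (pibutowkidoth, falibahed), so the final letter is not what conditions the rule; the last vowel is.
"wonmad" has last vowel 'a'. The one such stem in the data (wibad → fawibad) adds the prefix fa-, so the same rule applies.
So wonmad → fawonmad.

fawonmad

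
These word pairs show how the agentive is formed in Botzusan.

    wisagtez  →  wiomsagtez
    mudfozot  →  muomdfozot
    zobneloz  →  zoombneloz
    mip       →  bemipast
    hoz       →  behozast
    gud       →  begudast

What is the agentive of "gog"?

wisagtez and hoz both end in -z yet inflect differently (wiomsagtez, behozast), so the final letter is not what conditions the rule; the number of vowels is.
"gog" has 1 vowel. The stems with 1 vowel (mip → bemipast, hoz → behozast, gud → begudast) add be- … -ast around the stem.
The other pattern: stems with 3 vowels insert -om- after the first vowel.
So gog → begogast.

begogast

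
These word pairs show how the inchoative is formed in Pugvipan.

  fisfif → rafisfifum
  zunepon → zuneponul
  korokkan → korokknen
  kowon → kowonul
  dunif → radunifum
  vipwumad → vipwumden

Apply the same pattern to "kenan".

kennen

korokkan and kowon both end in -n yet inflect differently (korokknen, kowonul), so the final letter is not what conditions the rule; the last vowel is.
"kenan" has last vowel 'a'. The stems whose last vowel is 'a' (vipwumad → vipwumden, korokkan → korokknen) delete the last vowel and add -en.
The other patterns: stems whose last vowel is 'i' add ra- … -um around the stem; stems whose last vowel is 'o' add -ul.
So kenan → kennen.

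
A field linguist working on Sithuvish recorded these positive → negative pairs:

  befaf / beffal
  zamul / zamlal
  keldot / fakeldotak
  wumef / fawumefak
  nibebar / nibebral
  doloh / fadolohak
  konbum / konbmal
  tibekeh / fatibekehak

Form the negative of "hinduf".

"hinduf" has last vowel 'u'. The stems whose last vowel is 'u' (zamul → zamlal, konbum → konbmal) delete the last vowel and add -al.
The other pattern: stems whose last vowel is 'e' or 'o' add fa- … -ak around the stem.
So hinduf → hindfal.

hindfal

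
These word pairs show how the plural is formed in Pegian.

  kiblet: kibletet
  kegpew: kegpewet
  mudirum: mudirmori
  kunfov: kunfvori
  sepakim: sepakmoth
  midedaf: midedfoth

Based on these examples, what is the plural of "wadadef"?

mudirum and sepakim both end in -m yet inflect differently (mudirmori, sepakmoth), so the final letter is not what conditions the rule; the last vowel is.
"wadadef" has last vowel 'e'. The stems whose last vowel is 'e' (kiblet → kibletet, kegpew → kegpewet) add -et.
So wadadef → wadadefet.

wadadefet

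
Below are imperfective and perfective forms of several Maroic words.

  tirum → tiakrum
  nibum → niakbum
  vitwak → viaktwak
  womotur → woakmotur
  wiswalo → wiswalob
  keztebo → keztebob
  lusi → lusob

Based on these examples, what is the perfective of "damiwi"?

damiwob

womotur and wiswalo both begin with w- yet inflect differently (woakmotur, wiswalob), so the first letter is not what conditions the rule; whether the stem ends in a vowel or a consonant is.
"damiwi" ends in a vowel. The stems ending in a vowel (wiswalo → wiswalob, keztebo → keztebob, lusi → lusob) drop the final letter and add -ob.
The other pattern: stems ending in a consonant insert -ak- after the first vowel.
So damiwi → damiwob.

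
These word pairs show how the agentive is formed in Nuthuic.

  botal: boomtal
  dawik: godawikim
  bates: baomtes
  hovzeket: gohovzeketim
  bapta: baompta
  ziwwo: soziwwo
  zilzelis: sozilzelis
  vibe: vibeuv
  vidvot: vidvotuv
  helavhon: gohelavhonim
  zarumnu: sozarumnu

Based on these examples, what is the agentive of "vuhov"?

bates and zilzelis both end in -s yet inflect differently (baomtes, sozilzelis), so the final letter is not what conditions the rule; the first letter is.
"vuhov" begins with v-. The stems beginning with v- (vibe → vibeuv, vidvot → vidvotuv) add -uv.
So vuhov → vuhovuv.

vuhovuv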